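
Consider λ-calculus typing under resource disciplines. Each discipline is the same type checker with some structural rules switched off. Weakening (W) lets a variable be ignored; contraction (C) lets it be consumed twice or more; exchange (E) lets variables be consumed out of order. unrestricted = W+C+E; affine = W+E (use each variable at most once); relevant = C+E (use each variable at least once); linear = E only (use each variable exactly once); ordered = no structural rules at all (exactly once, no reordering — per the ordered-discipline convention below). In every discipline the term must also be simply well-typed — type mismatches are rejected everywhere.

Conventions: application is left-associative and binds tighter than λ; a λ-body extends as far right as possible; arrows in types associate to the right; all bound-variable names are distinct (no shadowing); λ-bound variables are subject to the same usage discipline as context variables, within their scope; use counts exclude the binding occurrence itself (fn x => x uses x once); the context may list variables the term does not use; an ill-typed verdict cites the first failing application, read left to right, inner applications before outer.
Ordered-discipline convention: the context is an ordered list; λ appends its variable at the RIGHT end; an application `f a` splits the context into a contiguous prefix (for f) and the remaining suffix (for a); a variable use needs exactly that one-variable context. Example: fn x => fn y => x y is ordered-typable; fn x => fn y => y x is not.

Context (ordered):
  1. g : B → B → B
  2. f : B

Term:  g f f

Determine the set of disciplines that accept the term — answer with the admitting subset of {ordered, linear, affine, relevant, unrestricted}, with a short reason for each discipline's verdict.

admitted in: relevant, unrestricted
usage: g=1, f=2
order of uses: g, f, f
typing: the term checks, with type B
ordered: ✗ — repeated use of f ×2
linear: ✗ — repeated use of f ×2
affine: ✗ — repeated use of f ×2
relevant: ✓ — g, f: all used, weakening unneeded
unrestricted: ✓ — type-checks (B) and nothing is barred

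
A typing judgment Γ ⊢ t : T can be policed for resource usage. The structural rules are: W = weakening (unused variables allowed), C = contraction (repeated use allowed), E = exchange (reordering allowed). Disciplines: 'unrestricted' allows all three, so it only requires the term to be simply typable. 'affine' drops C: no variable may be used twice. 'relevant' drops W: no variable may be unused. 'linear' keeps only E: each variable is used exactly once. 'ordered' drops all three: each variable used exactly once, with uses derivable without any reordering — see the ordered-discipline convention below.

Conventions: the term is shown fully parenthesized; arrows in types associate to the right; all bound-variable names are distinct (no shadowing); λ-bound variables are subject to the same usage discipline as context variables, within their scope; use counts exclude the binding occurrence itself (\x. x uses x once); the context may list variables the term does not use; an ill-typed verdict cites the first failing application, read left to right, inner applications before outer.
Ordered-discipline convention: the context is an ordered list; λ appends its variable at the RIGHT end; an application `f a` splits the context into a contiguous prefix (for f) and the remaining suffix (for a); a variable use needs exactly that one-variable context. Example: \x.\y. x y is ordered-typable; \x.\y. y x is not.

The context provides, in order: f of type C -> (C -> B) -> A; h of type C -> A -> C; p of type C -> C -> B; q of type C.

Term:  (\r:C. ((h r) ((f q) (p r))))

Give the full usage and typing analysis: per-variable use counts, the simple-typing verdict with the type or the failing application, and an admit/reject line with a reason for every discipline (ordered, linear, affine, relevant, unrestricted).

variable uses: f ×1, h ×1, p ×1, q ×1, r (bound) ×2
use order (left to right): h, r, f, q, p, r
typing: the term checks, with type C -> C
ordered ✗ (r ×2 used more than once (contraction))
linear ✗ (r ×2 used more than once (contraction))
affine ✗ (r ×2 used more than once (contraction))
relevant ✓ (every one of f, h, p, q, r appears)
unrestricted ✓ (well-typed at C -> C; no restrictions here)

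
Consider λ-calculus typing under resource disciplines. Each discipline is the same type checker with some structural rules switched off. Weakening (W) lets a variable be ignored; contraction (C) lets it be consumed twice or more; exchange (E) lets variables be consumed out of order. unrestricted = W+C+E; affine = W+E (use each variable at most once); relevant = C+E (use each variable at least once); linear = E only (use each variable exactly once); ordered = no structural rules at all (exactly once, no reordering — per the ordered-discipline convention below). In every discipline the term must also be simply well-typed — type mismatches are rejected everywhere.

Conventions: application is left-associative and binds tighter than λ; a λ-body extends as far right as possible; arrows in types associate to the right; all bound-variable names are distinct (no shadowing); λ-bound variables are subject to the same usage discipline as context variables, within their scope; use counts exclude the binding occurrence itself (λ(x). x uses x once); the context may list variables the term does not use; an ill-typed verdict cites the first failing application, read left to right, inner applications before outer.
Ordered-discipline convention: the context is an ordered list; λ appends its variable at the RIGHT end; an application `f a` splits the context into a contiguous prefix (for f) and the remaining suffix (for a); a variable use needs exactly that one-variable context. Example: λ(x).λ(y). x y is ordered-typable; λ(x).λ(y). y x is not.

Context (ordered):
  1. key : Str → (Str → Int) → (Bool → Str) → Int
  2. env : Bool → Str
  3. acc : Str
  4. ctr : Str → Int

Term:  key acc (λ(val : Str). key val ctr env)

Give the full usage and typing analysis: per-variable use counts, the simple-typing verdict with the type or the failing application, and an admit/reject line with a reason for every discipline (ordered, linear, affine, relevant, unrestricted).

counts: key ×2; env ×1; acc ×1; ctr ×1; val (bound) ×1
use order (left to right): key, acc, key, val, ctr, env
typing: well-typed — term : (Bool → Str) → Int
ordered: ✗, needs contraction — key ×2
linear: ✗, needs contraction — key ×2
affine: ✗, needs contraction — key ×2
relevant: ✓, at least one use each (key, env, acc, ctr, val)
unrestricted: ✓, simply typable at (Bool → Str) → Int; W, C, E all held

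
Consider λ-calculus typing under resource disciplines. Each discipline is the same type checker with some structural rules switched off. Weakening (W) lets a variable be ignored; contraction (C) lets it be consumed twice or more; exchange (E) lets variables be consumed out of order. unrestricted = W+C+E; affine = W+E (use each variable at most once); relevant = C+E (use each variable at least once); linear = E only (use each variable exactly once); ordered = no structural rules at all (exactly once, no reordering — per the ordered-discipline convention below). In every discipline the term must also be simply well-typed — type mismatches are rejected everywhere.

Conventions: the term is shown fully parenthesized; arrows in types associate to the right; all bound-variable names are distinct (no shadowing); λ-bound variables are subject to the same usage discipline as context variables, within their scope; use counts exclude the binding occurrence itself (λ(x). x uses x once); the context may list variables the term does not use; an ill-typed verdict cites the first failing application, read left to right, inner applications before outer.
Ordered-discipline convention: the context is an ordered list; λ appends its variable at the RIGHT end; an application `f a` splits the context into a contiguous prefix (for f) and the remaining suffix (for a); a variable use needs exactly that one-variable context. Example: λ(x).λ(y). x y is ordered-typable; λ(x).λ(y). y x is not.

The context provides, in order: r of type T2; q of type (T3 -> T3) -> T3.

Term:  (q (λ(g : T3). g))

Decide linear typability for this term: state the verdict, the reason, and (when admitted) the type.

no — r never used (weakening)
use counts: r: 0, q: 1, g (λ-bound): 1
order of uses: q, g
typing: well-typed — term : T3
summary: ordered ✗ · linear ✗ · affine ✓ · relevant ✗ · unrestricted ✓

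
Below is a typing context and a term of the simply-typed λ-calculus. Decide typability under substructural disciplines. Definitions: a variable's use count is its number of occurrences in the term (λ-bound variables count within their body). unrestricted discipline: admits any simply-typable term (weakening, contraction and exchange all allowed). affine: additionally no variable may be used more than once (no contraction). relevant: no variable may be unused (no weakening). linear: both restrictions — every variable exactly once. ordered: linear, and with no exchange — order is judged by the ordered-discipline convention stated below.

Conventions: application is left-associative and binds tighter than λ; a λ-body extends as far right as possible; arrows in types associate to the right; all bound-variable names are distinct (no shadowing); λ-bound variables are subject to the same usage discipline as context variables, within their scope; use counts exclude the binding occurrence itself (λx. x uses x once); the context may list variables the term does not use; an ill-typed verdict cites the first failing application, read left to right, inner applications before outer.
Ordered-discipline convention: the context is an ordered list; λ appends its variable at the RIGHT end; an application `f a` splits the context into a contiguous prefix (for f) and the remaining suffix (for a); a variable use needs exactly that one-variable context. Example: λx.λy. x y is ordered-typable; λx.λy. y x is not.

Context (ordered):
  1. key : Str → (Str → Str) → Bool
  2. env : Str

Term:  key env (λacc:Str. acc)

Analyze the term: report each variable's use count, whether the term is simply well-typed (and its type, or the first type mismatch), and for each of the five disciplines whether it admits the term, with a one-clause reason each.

variable uses: key: 1, env: 1, acc (λ-bound): 1
order of uses: key, env, acc
typing: ✓ — Bool
ordered ✓ (key, env, acc: once each, no exchange needed)
linear ✓ (key, env, acc: one use apiece)
affine ✓ (at most one use each (key, env, acc))
relevant ✓ (key, env, acc: all used, weakening unneeded)
unrestricted ✓ (well-typed at Bool; no restrictions here)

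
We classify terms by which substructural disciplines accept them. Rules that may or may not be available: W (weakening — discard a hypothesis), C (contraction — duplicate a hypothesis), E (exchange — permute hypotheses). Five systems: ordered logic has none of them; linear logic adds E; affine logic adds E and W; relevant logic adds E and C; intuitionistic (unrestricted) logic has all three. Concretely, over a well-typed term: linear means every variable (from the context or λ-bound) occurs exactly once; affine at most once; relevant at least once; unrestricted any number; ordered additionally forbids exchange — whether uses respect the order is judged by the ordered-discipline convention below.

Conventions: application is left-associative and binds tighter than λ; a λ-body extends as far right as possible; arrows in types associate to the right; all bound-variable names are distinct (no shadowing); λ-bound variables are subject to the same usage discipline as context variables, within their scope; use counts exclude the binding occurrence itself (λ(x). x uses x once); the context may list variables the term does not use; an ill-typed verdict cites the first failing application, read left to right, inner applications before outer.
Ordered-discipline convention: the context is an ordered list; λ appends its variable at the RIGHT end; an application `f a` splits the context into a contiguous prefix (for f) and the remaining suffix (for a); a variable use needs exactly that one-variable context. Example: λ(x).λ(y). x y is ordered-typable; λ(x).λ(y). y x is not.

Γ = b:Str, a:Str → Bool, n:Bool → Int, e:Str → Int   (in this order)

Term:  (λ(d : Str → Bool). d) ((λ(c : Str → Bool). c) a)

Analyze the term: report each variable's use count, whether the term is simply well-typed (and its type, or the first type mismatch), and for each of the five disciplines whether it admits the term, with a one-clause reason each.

counts: b: 0×, a: 1×, n: 0×, e: 0×, d [bound]: 1×, c [bound]: 1×
order of uses: d, c, a
typing: ✓ — Str → Bool
ordered ✗ (needs weakening: b, n, e unused)
linear ✗ (needs weakening: b, n, e unused)
affine ✓ (none of b, a, n, e, d, c used more than once)
relevant ✗ (needs weakening: b, n, e unused)
unrestricted ✓ (typability at Str → Bool is all that's needed)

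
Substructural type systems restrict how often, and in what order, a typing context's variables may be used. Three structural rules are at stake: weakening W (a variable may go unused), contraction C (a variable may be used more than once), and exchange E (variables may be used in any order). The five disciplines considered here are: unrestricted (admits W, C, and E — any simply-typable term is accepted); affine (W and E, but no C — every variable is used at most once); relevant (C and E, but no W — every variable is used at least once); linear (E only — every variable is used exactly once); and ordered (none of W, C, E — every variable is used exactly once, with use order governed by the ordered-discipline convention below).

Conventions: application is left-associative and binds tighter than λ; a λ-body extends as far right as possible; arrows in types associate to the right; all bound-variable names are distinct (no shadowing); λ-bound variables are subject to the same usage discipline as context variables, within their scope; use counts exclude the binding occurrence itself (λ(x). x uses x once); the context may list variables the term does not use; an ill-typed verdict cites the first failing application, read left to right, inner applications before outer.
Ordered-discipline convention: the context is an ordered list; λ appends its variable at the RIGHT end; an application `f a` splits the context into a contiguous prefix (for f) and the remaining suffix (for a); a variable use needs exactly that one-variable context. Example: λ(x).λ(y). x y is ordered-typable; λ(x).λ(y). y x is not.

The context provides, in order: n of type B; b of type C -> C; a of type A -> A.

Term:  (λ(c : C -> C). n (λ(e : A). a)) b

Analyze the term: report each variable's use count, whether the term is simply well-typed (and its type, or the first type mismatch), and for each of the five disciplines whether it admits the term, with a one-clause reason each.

variable uses: n: 1; b: 1; a: 1; c (bound): 0; e (bound): 0
order of uses: n, a, b
typing: ill-typed: non-function type B applied to an argument
ordered ✗ (a type mismatch blocks all five)
linear ✗ (the type mismatch rejects it)
affine ✗ (not simply typable)
relevant ✗ (fails simple typing)
unrestricted ✗ (a type mismatch blocks all five)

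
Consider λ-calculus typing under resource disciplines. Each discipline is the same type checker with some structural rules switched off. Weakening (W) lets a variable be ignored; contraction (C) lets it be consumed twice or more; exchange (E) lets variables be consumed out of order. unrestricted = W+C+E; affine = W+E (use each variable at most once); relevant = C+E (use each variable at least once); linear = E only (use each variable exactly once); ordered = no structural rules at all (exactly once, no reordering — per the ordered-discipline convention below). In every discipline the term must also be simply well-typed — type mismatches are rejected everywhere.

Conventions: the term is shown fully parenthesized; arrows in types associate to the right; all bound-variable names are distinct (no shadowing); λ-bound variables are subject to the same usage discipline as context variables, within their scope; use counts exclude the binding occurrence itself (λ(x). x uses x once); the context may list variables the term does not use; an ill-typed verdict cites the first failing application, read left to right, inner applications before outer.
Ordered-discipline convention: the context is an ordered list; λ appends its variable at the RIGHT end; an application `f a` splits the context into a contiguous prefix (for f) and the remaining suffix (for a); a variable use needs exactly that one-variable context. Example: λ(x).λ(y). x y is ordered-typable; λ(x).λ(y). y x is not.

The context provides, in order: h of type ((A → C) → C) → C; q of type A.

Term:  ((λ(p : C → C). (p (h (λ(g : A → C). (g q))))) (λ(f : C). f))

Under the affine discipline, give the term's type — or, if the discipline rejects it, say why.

term : C
usage: h: 1×, q: 1×, p (λ-bound): 1×, g (λ-bound): 1×, f (λ-bound): 1×
use order (left to right): p, h, g, q, f
typing: the term checks, with type C
all disciplines: ordered ✗, linear ✓, affine ✓, relevant ✓, unrestricted ✓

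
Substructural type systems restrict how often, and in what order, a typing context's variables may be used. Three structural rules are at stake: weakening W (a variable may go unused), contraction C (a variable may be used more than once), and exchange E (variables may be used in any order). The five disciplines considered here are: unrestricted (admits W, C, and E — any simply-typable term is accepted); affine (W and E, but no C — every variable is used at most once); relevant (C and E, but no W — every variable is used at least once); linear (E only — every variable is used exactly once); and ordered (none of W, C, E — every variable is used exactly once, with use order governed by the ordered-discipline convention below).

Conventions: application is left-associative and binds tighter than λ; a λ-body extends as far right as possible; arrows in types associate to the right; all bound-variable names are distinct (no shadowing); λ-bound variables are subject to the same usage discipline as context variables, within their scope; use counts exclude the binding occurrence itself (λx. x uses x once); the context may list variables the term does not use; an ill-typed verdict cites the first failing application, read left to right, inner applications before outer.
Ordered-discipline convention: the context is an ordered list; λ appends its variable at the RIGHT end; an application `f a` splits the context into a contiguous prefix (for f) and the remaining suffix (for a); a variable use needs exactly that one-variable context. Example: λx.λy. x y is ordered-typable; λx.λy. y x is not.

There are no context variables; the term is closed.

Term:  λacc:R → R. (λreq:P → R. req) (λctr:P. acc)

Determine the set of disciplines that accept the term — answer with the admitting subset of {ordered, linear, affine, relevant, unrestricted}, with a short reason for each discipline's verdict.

accepted by: none
use counts: acc (bound) ×1, req (bound) ×1, ctr (bound) ×0
uses in reading order: req, acc
typing: ill-typed: argument of type P → R → R where P → R is required
ordered: ✗ — fails simple typing
linear: ✗ — a type mismatch blocks all five
affine: ✗ — the type mismatch rejects it
relevant: ✗ — not simply typable
unrestricted: ✗ — fails simple typing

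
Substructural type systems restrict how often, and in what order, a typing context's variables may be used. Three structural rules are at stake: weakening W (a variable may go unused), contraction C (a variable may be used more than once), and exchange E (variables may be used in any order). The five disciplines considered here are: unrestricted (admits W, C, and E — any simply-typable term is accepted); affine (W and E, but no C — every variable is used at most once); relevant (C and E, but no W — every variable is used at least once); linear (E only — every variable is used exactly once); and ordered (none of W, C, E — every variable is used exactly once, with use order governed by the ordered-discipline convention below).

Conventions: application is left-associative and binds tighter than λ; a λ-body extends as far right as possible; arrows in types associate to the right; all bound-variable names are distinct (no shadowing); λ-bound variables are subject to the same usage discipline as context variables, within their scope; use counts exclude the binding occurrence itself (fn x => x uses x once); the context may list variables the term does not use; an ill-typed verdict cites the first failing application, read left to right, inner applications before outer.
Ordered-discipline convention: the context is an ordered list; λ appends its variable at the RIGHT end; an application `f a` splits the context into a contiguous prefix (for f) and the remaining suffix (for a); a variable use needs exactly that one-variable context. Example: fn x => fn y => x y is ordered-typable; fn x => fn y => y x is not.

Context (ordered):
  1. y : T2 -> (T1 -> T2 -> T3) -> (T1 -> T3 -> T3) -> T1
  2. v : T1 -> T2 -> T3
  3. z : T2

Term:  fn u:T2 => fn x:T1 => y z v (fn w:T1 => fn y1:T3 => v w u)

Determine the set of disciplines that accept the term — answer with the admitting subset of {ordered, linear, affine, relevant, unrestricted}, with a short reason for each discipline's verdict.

admitting disciplines: unrestricted
counts: y: 1, v: 2, z: 1, u [bound]: 1, x [bound]: 0, w [bound]: 1, y1 [bound]: 0
left-to-right use order: y, z, v, v, w, u
typing: ✓ — T2 -> T1 -> T1
ordered ✗ (repeated use of v ×2; needs weakening: x, y1 unused)
linear ✗ (repeated use of v ×2; needs weakening: x, y1 unused)
affine ✗ (repeated use of v ×2)
relevant ✗ (needs weakening: x, y1 unused)
unrestricted ✓ (well-typed at T2 -> T1 -> T1; no restrictions here)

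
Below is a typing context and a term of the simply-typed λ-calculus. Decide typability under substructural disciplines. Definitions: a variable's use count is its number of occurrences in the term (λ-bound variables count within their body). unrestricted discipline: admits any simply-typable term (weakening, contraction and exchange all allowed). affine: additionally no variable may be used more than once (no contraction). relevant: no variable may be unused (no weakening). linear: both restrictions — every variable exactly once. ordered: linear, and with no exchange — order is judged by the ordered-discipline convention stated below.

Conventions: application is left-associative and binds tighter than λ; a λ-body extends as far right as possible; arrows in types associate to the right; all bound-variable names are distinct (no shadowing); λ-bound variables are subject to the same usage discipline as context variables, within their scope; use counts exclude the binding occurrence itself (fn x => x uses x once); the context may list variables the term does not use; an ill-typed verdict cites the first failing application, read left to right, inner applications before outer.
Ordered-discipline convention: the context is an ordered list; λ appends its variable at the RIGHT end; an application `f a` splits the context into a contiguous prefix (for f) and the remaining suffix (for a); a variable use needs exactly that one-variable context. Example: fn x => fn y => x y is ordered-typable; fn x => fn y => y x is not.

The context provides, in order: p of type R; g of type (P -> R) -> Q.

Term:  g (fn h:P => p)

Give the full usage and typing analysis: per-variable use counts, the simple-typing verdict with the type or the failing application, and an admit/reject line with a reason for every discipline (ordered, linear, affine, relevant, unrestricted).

use counts: p=1, g=1, h [bound]=0
order of uses: g, p
typing: ✓ — Q
ordered: ✗, h left unused
linear: ✗, h left unused
affine: ✓, no duplicate uses among p, g, h
relevant: ✗, h left unused
unrestricted: ✓, well-typed at Q; no restrictions here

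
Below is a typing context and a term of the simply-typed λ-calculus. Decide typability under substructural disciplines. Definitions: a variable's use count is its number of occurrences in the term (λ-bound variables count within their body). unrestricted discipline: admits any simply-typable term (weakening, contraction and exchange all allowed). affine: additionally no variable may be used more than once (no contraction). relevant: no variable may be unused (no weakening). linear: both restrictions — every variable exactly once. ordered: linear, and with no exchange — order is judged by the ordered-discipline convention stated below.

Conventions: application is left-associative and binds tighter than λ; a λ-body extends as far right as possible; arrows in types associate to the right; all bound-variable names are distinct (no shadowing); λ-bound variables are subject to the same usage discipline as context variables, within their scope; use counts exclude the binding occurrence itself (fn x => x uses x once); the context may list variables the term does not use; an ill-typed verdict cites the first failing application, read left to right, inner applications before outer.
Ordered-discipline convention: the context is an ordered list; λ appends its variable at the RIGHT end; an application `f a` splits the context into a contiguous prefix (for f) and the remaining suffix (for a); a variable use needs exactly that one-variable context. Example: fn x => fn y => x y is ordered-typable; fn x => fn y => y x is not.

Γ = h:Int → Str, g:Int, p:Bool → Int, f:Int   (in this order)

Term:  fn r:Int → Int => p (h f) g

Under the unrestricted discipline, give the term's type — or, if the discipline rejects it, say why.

not well-typed under unrestricted — a type mismatch blocks all five
usage: h: 1, g: 1, p: 1, f: 1, r (bound): 0
left-to-right use order: p, h, f, g
typing: ill-typed: argument of type Str where Bool is required
across the five disciplines: ordered ✗; linear ✗; affine ✗; relevant ✗; unrestricted ✗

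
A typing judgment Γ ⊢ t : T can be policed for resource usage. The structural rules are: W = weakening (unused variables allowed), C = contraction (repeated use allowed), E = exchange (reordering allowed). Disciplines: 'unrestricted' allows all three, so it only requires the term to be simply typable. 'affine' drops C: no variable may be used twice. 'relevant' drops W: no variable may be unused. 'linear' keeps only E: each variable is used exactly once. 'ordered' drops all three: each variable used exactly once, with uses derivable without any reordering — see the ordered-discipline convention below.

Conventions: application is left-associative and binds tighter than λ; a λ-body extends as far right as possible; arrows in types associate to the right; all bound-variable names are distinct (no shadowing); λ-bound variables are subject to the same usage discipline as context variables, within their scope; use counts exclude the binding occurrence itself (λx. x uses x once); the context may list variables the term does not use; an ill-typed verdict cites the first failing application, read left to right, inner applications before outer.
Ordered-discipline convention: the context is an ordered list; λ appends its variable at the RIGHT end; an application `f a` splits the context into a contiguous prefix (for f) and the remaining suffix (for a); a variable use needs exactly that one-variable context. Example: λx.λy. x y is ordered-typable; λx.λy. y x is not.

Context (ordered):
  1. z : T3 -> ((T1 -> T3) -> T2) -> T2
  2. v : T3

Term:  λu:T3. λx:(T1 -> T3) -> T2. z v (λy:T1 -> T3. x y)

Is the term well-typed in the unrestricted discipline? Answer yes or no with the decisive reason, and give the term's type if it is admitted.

yes — typability at T3 -> ((T1 -> T3) -> T2) -> T2 is all that's needed; term : T3 -> ((T1 -> T3) -> T2) -> T2
variable uses: z: 1×; v: 1×; u (λ-bound): 0×; x (λ-bound): 1×; y (λ-bound): 1×
uses in reading order: z, v, x, y
typing: well-typed — term : T3 -> ((T1 -> T3) -> T2) -> T2
summary: ordered ✗, linear ✗, affine ✓, relevant ✗, unrestricted ✓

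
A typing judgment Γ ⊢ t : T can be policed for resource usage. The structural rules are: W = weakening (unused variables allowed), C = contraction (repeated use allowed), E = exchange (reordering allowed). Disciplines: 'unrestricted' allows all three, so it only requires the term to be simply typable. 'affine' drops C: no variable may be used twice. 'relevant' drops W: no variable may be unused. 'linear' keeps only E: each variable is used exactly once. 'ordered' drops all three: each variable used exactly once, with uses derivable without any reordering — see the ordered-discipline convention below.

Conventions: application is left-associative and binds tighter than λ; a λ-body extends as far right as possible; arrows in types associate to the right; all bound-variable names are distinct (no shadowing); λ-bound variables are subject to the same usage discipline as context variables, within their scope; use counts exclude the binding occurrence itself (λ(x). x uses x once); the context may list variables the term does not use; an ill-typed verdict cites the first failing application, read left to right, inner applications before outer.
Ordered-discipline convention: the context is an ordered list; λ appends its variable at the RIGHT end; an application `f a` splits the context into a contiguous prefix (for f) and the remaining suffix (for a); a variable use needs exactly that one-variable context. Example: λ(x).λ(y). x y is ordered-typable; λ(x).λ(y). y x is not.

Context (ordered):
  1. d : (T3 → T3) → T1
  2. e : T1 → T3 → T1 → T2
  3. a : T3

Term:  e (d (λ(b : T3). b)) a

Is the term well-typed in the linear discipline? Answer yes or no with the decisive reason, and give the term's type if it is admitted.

yes — d, e, a, b: one use apiece; term : T1 → T2
counts: d ×1; e ×1; a ×1; b (bound) ×1
order of uses: e, d, b, a
typing: well-typed at T1 → T2
per-discipline verdicts: ordered ✗, linear ✓, affine ✓, relevant ✓, unrestricted ✓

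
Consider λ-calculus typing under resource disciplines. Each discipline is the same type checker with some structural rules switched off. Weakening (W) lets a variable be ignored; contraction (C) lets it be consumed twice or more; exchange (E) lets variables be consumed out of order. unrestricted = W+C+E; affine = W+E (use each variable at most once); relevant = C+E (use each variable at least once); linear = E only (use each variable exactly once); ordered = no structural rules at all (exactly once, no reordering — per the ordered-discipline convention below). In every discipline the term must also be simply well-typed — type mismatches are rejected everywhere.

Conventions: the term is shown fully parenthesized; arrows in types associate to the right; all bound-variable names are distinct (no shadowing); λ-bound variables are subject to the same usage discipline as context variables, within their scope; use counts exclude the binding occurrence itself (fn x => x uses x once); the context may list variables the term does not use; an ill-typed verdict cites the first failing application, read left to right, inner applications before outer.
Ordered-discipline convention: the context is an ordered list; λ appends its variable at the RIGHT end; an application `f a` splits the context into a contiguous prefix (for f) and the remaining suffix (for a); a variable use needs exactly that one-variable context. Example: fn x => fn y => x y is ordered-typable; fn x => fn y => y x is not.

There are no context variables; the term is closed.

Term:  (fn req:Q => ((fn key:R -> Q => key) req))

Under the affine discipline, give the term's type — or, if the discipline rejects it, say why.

not well-typed under affine — fails simple typing
usage: req [bound]: 1×, key [bound]: 1×
order of uses: key, req
typing: ill-typed: argument of type Q where R -> Q is required
per-discipline verdicts: ordered ✗, linear ✗, affine ✗, relevant ✗, unrestricted ✗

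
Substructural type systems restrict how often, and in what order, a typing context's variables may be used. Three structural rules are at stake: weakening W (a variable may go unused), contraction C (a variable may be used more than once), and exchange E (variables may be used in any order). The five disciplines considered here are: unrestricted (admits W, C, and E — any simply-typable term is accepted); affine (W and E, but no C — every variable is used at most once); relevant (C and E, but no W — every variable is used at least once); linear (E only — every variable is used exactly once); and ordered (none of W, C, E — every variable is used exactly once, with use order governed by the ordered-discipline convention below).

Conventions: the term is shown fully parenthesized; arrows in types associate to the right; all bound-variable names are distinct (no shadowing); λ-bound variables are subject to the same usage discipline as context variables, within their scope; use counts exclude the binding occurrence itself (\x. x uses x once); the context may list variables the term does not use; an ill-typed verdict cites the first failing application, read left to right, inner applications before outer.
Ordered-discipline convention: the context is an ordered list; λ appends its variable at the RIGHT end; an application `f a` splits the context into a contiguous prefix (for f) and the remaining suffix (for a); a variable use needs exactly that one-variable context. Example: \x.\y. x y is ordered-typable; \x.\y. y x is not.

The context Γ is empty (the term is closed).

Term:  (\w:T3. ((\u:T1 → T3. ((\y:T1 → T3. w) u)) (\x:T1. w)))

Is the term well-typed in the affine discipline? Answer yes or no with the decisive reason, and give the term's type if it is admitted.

no — repeated use of w ×2
counts: w (λ-bound) ×2, u (λ-bound) ×1, y (λ-bound) ×0, x (λ-bound) ×0
order of uses: w, u, w
typing: well-typed at T3 → T3
across the five disciplines: ordered ✗, linear ✗, affine ✗, relevant ✗, unrestricted ✓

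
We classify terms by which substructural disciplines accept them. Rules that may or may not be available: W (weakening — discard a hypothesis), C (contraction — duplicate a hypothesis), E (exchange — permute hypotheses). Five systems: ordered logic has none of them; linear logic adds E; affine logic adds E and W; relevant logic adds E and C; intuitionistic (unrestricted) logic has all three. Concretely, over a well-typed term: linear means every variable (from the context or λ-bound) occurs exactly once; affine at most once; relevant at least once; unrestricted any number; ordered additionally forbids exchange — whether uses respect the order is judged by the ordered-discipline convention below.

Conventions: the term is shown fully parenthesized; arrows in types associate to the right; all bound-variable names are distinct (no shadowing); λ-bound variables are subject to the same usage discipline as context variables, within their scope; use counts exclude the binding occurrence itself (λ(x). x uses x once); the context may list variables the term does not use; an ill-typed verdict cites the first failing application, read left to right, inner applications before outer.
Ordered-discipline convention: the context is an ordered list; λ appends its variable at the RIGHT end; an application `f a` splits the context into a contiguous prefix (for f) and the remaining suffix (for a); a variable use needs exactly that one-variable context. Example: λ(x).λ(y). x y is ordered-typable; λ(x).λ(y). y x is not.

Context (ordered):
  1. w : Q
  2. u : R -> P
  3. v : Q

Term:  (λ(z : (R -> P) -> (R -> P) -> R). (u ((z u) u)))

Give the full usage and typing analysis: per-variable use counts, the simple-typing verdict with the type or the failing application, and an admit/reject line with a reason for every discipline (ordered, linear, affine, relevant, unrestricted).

usage: w: 0; u: 3; v: 0; z (λ-bound): 1
uses in reading order: u, z, u, u
typing: well-typed — term : ((R -> P) -> (R -> P) -> R) -> P
ordered: ✗ — needs contraction — u ×3; unused: w, v — weakening required
linear: ✗ — needs contraction — u ×3; unused: w, v — weakening required
affine: ✗ — needs contraction — u ×3
relevant: ✗ — unused: w, v — weakening required
unrestricted: ✓ — type-checks (((R -> P) -> (R -> P) -> R) -> P) and nothing is barred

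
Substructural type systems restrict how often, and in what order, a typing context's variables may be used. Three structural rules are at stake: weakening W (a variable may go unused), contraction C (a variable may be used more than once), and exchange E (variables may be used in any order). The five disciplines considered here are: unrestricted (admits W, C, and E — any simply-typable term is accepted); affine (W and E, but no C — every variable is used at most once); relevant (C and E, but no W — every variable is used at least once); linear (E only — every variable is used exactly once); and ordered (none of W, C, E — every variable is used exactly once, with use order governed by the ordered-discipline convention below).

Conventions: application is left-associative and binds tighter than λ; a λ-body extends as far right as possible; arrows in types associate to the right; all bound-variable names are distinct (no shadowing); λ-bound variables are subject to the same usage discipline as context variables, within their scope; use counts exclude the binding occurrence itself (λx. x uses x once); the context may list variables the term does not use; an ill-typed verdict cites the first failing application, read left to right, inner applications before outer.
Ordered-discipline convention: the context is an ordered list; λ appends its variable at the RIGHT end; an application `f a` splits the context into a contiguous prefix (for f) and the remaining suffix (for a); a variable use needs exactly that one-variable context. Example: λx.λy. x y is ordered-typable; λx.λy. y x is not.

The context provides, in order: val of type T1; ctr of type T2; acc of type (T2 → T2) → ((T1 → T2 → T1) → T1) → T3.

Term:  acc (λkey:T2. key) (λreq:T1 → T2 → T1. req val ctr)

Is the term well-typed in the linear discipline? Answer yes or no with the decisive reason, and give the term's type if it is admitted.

yes — exactly-once usage across val, ctr, acc, key, req; term : T3
variable uses: val ×1, ctr ×1, acc ×1, key (λ-bound) ×1, req (λ-bound) ×1
order of uses: acc, key, req, val, ctr
typing: well-typed at T3
across the five disciplines: ordered ✗; linear ✓; affine ✓; relevant ✓; unrestricted ✓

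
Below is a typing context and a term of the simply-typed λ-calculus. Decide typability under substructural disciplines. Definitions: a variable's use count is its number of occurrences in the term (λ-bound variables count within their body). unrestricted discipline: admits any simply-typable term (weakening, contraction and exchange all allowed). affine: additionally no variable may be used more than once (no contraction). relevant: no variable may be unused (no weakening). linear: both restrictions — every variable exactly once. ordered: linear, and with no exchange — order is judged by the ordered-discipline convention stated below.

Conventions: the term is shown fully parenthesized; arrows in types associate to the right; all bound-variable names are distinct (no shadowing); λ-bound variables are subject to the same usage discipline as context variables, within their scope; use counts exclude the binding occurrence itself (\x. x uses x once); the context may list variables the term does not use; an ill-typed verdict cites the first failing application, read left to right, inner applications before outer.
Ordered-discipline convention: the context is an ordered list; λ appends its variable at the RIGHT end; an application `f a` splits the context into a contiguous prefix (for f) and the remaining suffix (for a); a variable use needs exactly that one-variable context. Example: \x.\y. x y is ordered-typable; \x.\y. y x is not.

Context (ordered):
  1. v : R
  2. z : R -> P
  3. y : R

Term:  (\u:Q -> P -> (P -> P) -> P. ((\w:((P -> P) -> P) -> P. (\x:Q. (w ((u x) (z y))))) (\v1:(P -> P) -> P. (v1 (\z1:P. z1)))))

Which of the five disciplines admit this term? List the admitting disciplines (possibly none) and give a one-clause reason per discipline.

admitted in: affine, unrestricted
usage: v=0; z=1; y=1; u [bound]=1; w [bound]=1; x [bound]=1; v1 [bound]=1; z1 [bound]=1
order of uses: w, u, x, z, y, v1, z1
typing: the term checks, with type (Q -> P -> (P -> P) -> P) -> Q -> P
ordered: ✗ — v never used (weakening)
linear: ✗ — v never used (weakening)
affine: ✓ — at most one use each (v, z, y, u, w, x, v1, z1)
relevant: ✗ — v never used (weakening)
unrestricted: ✓ — typability at (Q -> P -> (P -> P) -> P) -> Q -> P is all that's needed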